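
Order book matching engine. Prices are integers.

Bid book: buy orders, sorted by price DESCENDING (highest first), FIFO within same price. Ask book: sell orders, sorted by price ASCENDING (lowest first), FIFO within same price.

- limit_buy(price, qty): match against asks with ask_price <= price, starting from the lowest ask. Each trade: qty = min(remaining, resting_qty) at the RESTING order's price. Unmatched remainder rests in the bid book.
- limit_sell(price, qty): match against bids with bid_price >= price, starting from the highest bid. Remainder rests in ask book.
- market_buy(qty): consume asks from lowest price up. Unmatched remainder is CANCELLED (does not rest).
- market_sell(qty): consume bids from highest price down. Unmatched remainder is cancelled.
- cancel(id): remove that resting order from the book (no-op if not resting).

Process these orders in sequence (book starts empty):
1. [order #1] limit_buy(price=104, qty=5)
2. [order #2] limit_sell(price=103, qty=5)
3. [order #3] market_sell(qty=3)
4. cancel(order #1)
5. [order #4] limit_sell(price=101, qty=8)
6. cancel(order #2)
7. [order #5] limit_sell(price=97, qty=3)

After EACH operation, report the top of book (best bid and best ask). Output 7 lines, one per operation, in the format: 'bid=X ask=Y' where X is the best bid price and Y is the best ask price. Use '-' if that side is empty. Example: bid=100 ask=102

After op 1 [order #1] limit_buy(price=104, qty=5): fills=none; bids=[#1:5@104] asks=[-]
After op 2 [order #2] limit_sell(price=103, qty=5): fills=#1x#2:5@104; bids=[-] asks=[-]
After op 3 [order #3] market_sell(qty=3): fills=none; bids=[-] asks=[-]
After op 4 cancel(order #1): fills=none; bids=[-] asks=[-]
After op 5 [order #4] limit_sell(price=101, qty=8): fills=none; bids=[-] asks=[#4:8@101]
After op 6 cancel(order #2): fills=none; bids=[-] asks=[#4:8@101]
After op 7 [order #5] limit_sell(price=97, qty=3): fills=none; bids=[-] asks=[#5:3@97 #4:8@101]

Answer: bid=104 ask=-
bid=- ask=-
bid=- ask=-
bid=- ask=-
bid=- ask=101
bid=- ask=101
bid=- ask=97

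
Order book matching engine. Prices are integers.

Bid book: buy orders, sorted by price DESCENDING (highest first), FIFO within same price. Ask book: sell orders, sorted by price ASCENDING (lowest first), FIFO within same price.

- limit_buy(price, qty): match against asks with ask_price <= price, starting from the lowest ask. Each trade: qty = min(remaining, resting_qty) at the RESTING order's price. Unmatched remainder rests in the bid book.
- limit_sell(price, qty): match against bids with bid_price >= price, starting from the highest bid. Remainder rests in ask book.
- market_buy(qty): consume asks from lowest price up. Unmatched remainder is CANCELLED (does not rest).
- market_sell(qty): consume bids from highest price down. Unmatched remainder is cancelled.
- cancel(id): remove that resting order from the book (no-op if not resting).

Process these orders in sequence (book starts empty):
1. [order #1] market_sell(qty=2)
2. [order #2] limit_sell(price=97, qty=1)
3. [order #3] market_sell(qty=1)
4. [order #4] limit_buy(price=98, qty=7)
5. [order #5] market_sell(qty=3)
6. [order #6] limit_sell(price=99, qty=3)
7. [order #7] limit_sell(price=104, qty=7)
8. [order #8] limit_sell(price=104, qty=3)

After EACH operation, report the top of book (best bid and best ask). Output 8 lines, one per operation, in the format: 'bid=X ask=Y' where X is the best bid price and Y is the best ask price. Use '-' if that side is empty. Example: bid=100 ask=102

After op 1 [order #1] market_sell(qty=2): fills=none; bids=[-] asks=[-]
After op 2 [order #2] limit_sell(price=97, qty=1): fills=none; bids=[-] asks=[#2:1@97]
After op 3 [order #3] market_sell(qty=1): fills=none; bids=[-] asks=[#2:1@97]
After op 4 [order #4] limit_buy(price=98, qty=7): fills=#4x#2:1@97; bids=[#4:6@98] asks=[-]
After op 5 [order #5] market_sell(qty=3): fills=#4x#5:3@98; bids=[#4:3@98] asks=[-]
After op 6 [order #6] limit_sell(price=99, qty=3): fills=none; bids=[#4:3@98] asks=[#6:3@99]
After op 7 [order #7] limit_sell(price=104, qty=7): fills=none; bids=[#4:3@98] asks=[#6:3@99 #7:7@104]
After op 8 [order #8] limit_sell(price=104, qty=3): fills=none; bids=[#4:3@98] asks=[#6:3@99 #7:7@104 #8:3@104]

Answer: bid=- ask=-
bid=- ask=97
bid=- ask=97
bid=98 ask=-
bid=98 ask=-
bid=98 ask=99
bid=98 ask=99
bid=98 ask=99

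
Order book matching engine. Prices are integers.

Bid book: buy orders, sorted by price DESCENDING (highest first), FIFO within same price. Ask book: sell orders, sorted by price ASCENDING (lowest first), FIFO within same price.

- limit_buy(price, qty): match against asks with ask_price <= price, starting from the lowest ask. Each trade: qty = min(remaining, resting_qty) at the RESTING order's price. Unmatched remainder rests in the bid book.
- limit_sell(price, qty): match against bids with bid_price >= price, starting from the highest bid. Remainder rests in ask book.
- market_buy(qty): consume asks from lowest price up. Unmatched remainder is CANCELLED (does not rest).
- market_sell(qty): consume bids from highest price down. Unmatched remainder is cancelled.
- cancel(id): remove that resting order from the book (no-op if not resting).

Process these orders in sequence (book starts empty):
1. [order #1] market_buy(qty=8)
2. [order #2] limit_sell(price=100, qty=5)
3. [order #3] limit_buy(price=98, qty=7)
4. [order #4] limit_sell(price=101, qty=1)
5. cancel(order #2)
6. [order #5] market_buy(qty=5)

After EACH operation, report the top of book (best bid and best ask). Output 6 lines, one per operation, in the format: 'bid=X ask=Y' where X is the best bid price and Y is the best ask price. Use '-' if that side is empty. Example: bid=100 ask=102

Answer: bid=- ask=-
bid=- ask=100
bid=98 ask=100
bid=98 ask=100
bid=98 ask=101
bid=98 ask=-

Derivation:
After op 1 [order #1] market_buy(qty=8): fills=none; bids=[-] asks=[-]
After op 2 [order #2] limit_sell(price=100, qty=5): fills=none; bids=[-] asks=[#2:5@100]
After op 3 [order #3] limit_buy(price=98, qty=7): fills=none; bids=[#3:7@98] asks=[#2:5@100]
After op 4 [order #4] limit_sell(price=101, qty=1): fills=none; bids=[#3:7@98] asks=[#2:5@100 #4:1@101]
After op 5 cancel(order #2): fills=none; bids=[#3:7@98] asks=[#4:1@101]
After op 6 [order #5] market_buy(qty=5): fills=#5x#4:1@101; bids=[#3:7@98] asks=[-]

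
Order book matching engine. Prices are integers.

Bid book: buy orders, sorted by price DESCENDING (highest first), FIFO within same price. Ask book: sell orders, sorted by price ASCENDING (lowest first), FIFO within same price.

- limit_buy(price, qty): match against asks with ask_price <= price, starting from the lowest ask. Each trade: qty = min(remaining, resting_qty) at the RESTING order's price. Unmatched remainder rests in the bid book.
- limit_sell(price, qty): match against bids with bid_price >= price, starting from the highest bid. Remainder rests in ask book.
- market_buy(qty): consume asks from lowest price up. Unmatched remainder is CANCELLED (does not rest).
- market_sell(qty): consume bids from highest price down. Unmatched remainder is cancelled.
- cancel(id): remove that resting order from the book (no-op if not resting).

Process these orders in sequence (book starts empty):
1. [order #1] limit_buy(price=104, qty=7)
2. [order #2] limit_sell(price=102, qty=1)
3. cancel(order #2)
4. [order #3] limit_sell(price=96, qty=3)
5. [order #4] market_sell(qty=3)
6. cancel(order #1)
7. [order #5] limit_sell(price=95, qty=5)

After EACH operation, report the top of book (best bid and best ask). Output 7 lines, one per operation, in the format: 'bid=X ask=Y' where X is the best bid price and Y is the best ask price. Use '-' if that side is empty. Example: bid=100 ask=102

Answer: bid=104 ask=-
bid=104 ask=-
bid=104 ask=-
bid=104 ask=-
bid=- ask=-
bid=- ask=-
bid=- ask=95

Derivation:
After op 1 [order #1] limit_buy(price=104, qty=7): fills=none; bids=[#1:7@104] asks=[-]
After op 2 [order #2] limit_sell(price=102, qty=1): fills=#1x#2:1@104; bids=[#1:6@104] asks=[-]
After op 3 cancel(order #2): fills=none; bids=[#1:6@104] asks=[-]
After op 4 [order #3] limit_sell(price=96, qty=3): fills=#1x#3:3@104; bids=[#1:3@104] asks=[-]
After op 5 [order #4] market_sell(qty=3): fills=#1x#4:3@104; bids=[-] asks=[-]
After op 6 cancel(order #1): fills=none; bids=[-] asks=[-]
After op 7 [order #5] limit_sell(price=95, qty=5): fills=none; bids=[-] asks=[#5:5@95]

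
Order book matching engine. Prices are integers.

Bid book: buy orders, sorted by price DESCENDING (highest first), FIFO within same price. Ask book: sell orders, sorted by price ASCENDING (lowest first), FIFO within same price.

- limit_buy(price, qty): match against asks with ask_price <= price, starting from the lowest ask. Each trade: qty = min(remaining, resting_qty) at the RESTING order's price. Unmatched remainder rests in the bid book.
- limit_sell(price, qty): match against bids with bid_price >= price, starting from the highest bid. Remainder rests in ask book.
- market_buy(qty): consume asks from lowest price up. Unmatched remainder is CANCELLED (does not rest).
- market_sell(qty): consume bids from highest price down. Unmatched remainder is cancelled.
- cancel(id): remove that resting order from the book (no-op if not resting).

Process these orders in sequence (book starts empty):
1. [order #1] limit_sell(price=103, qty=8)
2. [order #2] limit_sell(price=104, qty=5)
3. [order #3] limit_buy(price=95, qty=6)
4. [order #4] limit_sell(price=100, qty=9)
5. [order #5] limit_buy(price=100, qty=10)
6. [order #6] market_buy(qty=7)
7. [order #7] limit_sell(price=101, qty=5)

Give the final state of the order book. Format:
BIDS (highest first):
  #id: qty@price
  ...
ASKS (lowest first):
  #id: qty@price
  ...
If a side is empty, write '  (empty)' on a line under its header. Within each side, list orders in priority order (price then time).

After op 1 [order #1] limit_sell(price=103, qty=8): fills=none; bids=[-] asks=[#1:8@103]
After op 2 [order #2] limit_sell(price=104, qty=5): fills=none; bids=[-] asks=[#1:8@103 #2:5@104]
After op 3 [order #3] limit_buy(price=95, qty=6): fills=none; bids=[#3:6@95] asks=[#1:8@103 #2:5@104]
After op 4 [order #4] limit_sell(price=100, qty=9): fills=none; bids=[#3:6@95] asks=[#4:9@100 #1:8@103 #2:5@104]
After op 5 [order #5] limit_buy(price=100, qty=10): fills=#5x#4:9@100; bids=[#5:1@100 #3:6@95] asks=[#1:8@103 #2:5@104]
After op 6 [order #6] market_buy(qty=7): fills=#6x#1:7@103; bids=[#5:1@100 #3:6@95] asks=[#1:1@103 #2:5@104]
After op 7 [order #7] limit_sell(price=101, qty=5): fills=none; bids=[#5:1@100 #3:6@95] asks=[#7:5@101 #1:1@103 #2:5@104]

Answer: BIDS (highest first):
  #5: 1@100
  #3: 6@95
ASKS (lowest first):
  #7: 5@101
  #1: 1@103
  #2: 5@104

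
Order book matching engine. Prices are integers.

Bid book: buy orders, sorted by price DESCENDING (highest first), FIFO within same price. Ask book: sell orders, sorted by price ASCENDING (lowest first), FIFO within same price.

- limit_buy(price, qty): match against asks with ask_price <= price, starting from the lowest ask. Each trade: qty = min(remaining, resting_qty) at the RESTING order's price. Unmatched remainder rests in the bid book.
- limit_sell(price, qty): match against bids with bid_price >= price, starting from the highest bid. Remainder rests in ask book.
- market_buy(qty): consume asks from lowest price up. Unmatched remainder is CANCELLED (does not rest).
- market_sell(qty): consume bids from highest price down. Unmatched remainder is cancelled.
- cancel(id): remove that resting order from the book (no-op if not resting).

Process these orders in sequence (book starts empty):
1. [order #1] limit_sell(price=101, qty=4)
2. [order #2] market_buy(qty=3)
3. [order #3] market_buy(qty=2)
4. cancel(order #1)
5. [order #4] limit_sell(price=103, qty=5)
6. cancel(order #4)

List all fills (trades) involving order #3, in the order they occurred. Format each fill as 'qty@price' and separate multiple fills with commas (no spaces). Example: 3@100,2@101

Answer: 1@101

Derivation:
After op 1 [order #1] limit_sell(price=101, qty=4): fills=none; bids=[-] asks=[#1:4@101]
After op 2 [order #2] market_buy(qty=3): fills=#2x#1:3@101; bids=[-] asks=[#1:1@101]
After op 3 [order #3] market_buy(qty=2): fills=#3x#1:1@101; bids=[-] asks=[-]
After op 4 cancel(order #1): fills=none; bids=[-] asks=[-]
After op 5 [order #4] limit_sell(price=103, qty=5): fills=none; bids=[-] asks=[#4:5@103]
After op 6 cancel(order #4): fills=none; bids=[-] asks=[-]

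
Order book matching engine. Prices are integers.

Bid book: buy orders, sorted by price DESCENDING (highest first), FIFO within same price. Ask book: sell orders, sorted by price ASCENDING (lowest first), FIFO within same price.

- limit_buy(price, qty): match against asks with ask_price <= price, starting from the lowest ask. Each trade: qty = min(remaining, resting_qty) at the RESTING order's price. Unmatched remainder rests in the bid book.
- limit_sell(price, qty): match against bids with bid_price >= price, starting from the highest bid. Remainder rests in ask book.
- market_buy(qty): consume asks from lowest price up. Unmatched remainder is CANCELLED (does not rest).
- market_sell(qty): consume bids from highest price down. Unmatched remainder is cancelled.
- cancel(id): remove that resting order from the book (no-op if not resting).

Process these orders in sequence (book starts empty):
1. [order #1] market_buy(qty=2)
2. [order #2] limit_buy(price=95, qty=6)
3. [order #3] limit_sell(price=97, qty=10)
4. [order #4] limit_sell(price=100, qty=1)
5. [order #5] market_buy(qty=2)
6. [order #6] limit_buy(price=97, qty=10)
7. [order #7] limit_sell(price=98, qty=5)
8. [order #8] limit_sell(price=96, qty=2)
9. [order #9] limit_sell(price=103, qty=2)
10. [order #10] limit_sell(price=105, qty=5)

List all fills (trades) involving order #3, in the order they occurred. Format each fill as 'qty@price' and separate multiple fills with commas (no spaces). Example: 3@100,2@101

Answer: 2@97,8@97

Derivation:
After op 1 [order #1] market_buy(qty=2): fills=none; bids=[-] asks=[-]
After op 2 [order #2] limit_buy(price=95, qty=6): fills=none; bids=[#2:6@95] asks=[-]
After op 3 [order #3] limit_sell(price=97, qty=10): fills=none; bids=[#2:6@95] asks=[#3:10@97]
After op 4 [order #4] limit_sell(price=100, qty=1): fills=none; bids=[#2:6@95] asks=[#3:10@97 #4:1@100]
After op 5 [order #5] market_buy(qty=2): fills=#5x#3:2@97; bids=[#2:6@95] asks=[#3:8@97 #4:1@100]
After op 6 [order #6] limit_buy(price=97, qty=10): fills=#6x#3:8@97; bids=[#6:2@97 #2:6@95] asks=[#4:1@100]
After op 7 [order #7] limit_sell(price=98, qty=5): fills=none; bids=[#6:2@97 #2:6@95] asks=[#7:5@98 #4:1@100]
After op 8 [order #8] limit_sell(price=96, qty=2): fills=#6x#8:2@97; bids=[#2:6@95] asks=[#7:5@98 #4:1@100]
After op 9 [order #9] limit_sell(price=103, qty=2): fills=none; bids=[#2:6@95] asks=[#7:5@98 #4:1@100 #9:2@103]
After op 10 [order #10] limit_sell(price=105, qty=5): fills=none; bids=[#2:6@95] asks=[#7:5@98 #4:1@100 #9:2@103 #10:5@105]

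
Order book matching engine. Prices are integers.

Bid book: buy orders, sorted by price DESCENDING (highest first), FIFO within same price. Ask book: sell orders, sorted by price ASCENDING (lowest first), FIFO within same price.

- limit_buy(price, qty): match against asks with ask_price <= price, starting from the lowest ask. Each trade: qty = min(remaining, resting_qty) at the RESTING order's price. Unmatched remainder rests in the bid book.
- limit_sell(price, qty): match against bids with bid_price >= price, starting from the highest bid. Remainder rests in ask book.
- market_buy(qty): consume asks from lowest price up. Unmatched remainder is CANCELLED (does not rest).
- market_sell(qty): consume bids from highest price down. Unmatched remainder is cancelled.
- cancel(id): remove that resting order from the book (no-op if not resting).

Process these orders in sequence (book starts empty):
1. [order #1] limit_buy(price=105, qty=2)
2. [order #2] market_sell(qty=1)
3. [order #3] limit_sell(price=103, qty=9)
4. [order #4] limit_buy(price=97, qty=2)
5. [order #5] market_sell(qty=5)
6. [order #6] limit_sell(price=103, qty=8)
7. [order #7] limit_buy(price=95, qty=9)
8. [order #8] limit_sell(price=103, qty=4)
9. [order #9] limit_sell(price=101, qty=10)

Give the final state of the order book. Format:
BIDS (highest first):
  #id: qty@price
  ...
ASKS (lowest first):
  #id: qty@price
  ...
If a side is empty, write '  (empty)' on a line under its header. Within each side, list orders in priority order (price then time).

After op 1 [order #1] limit_buy(price=105, qty=2): fills=none; bids=[#1:2@105] asks=[-]
After op 2 [order #2] market_sell(qty=1): fills=#1x#2:1@105; bids=[#1:1@105] asks=[-]
After op 3 [order #3] limit_sell(price=103, qty=9): fills=#1x#3:1@105; bids=[-] asks=[#3:8@103]
After op 4 [order #4] limit_buy(price=97, qty=2): fills=none; bids=[#4:2@97] asks=[#3:8@103]
After op 5 [order #5] market_sell(qty=5): fills=#4x#5:2@97; bids=[-] asks=[#3:8@103]
After op 6 [order #6] limit_sell(price=103, qty=8): fills=none; bids=[-] asks=[#3:8@103 #6:8@103]
After op 7 [order #7] limit_buy(price=95, qty=9): fills=none; bids=[#7:9@95] asks=[#3:8@103 #6:8@103]
After op 8 [order #8] limit_sell(price=103, qty=4): fills=none; bids=[#7:9@95] asks=[#3:8@103 #6:8@103 #8:4@103]
After op 9 [order #9] limit_sell(price=101, qty=10): fills=none; bids=[#7:9@95] asks=[#9:10@101 #3:8@103 #6:8@103 #8:4@103]

Answer: BIDS (highest first):
  #7: 9@95
ASKS (lowest first):
  #9: 10@101
  #3: 8@103
  #6: 8@103
  #8: 4@103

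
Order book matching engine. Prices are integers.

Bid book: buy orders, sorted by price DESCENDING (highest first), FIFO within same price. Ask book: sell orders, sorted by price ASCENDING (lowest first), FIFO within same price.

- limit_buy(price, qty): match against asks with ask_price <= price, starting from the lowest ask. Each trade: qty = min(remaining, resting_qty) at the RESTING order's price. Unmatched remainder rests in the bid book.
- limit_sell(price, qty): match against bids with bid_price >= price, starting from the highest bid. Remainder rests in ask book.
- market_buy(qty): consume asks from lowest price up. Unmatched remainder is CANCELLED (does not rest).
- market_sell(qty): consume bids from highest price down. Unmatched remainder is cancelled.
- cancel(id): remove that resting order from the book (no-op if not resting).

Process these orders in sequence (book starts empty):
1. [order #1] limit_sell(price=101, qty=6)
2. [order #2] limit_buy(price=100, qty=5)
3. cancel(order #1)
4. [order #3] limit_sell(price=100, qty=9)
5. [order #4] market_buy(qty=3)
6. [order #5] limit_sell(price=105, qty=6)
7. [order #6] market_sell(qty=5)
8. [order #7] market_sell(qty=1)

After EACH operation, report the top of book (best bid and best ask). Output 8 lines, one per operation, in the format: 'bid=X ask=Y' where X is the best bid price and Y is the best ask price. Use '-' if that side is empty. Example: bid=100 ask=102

Answer: bid=- ask=101
bid=100 ask=101
bid=100 ask=-
bid=- ask=100
bid=- ask=100
bid=- ask=100
bid=- ask=100
bid=- ask=100

Derivation:
After op 1 [order #1] limit_sell(price=101, qty=6): fills=none; bids=[-] asks=[#1:6@101]
After op 2 [order #2] limit_buy(price=100, qty=5): fills=none; bids=[#2:5@100] asks=[#1:6@101]
After op 3 cancel(order #1): fills=none; bids=[#2:5@100] asks=[-]
After op 4 [order #3] limit_sell(price=100, qty=9): fills=#2x#3:5@100; bids=[-] asks=[#3:4@100]
After op 5 [order #4] market_buy(qty=3): fills=#4x#3:3@100; bids=[-] asks=[#3:1@100]
After op 6 [order #5] limit_sell(price=105, qty=6): fills=none; bids=[-] asks=[#3:1@100 #5:6@105]
After op 7 [order #6] market_sell(qty=5): fills=none; bids=[-] asks=[#3:1@100 #5:6@105]
After op 8 [order #7] market_sell(qty=1): fills=none; bids=[-] asks=[#3:1@100 #5:6@105]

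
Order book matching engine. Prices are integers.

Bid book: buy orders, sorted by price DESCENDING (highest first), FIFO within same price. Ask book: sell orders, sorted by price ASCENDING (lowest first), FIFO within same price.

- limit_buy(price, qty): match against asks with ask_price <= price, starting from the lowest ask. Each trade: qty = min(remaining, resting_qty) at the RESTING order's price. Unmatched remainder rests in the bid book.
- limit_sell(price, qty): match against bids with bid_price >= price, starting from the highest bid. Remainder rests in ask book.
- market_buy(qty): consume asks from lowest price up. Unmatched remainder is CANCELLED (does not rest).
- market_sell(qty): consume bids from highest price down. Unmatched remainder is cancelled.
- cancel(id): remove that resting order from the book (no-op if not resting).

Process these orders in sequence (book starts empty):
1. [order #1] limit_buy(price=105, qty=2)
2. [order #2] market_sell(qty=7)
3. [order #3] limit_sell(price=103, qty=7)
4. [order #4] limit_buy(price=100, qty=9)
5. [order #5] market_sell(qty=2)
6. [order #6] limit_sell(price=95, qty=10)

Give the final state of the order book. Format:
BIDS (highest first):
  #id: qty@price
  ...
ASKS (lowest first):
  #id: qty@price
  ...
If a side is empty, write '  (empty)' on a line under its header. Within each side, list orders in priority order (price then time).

Answer: BIDS (highest first):
  (empty)
ASKS (lowest first):
  #6: 3@95
  #3: 7@103

Derivation:
After op 1 [order #1] limit_buy(price=105, qty=2): fills=none; bids=[#1:2@105] asks=[-]
After op 2 [order #2] market_sell(qty=7): fills=#1x#2:2@105; bids=[-] asks=[-]
After op 3 [order #3] limit_sell(price=103, qty=7): fills=none; bids=[-] asks=[#3:7@103]
After op 4 [order #4] limit_buy(price=100, qty=9): fills=none; bids=[#4:9@100] asks=[#3:7@103]
After op 5 [order #5] market_sell(qty=2): fills=#4x#5:2@100; bids=[#4:7@100] asks=[#3:7@103]
After op 6 [order #6] limit_sell(price=95, qty=10): fills=#4x#6:7@100; bids=[-] asks=[#6:3@95 #3:7@103]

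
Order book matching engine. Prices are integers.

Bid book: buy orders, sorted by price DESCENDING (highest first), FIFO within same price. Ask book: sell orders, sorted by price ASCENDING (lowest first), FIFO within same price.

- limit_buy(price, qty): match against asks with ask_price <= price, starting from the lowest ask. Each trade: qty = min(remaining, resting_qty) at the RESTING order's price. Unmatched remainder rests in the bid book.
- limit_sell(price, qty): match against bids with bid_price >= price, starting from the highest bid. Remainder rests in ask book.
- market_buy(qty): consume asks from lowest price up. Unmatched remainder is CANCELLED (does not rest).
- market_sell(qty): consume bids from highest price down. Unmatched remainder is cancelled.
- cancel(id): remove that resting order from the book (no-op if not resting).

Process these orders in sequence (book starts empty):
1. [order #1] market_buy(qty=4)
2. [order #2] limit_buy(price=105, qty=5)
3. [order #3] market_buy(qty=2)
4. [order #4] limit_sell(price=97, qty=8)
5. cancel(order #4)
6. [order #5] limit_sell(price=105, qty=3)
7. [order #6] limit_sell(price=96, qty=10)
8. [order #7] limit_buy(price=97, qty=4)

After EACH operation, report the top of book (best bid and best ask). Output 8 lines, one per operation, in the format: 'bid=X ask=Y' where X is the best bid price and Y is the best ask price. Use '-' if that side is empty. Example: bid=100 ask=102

After op 1 [order #1] market_buy(qty=4): fills=none; bids=[-] asks=[-]
After op 2 [order #2] limit_buy(price=105, qty=5): fills=none; bids=[#2:5@105] asks=[-]
After op 3 [order #3] market_buy(qty=2): fills=none; bids=[#2:5@105] asks=[-]
After op 4 [order #4] limit_sell(price=97, qty=8): fills=#2x#4:5@105; bids=[-] asks=[#4:3@97]
After op 5 cancel(order #4): fills=none; bids=[-] asks=[-]
After op 6 [order #5] limit_sell(price=105, qty=3): fills=none; bids=[-] asks=[#5:3@105]
After op 7 [order #6] limit_sell(price=96, qty=10): fills=none; bids=[-] asks=[#6:10@96 #5:3@105]
After op 8 [order #7] limit_buy(price=97, qty=4): fills=#7x#6:4@96; bids=[-] asks=[#6:6@96 #5:3@105]

Answer: bid=- ask=-
bid=105 ask=-
bid=105 ask=-
bid=- ask=97
bid=- ask=-
bid=- ask=105
bid=- ask=96
bid=- ask=96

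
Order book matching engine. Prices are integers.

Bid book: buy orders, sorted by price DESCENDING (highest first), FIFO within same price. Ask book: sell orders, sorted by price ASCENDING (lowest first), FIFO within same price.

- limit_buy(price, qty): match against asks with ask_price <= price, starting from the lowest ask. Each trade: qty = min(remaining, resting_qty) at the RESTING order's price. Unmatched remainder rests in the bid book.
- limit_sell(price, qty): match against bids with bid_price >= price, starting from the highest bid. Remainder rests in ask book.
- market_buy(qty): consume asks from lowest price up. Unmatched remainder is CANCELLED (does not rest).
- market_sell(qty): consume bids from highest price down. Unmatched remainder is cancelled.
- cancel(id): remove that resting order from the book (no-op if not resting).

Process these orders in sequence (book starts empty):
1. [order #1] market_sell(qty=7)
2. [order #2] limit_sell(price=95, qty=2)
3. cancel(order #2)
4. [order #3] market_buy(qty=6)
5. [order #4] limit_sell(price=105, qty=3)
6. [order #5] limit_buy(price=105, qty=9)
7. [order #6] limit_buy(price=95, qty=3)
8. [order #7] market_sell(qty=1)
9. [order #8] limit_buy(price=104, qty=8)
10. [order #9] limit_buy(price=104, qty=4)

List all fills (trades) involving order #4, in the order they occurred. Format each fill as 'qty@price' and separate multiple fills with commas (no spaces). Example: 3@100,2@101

Answer: 3@105

Derivation:
After op 1 [order #1] market_sell(qty=7): fills=none; bids=[-] asks=[-]
After op 2 [order #2] limit_sell(price=95, qty=2): fills=none; bids=[-] asks=[#2:2@95]
After op 3 cancel(order #2): fills=none; bids=[-] asks=[-]
After op 4 [order #3] market_buy(qty=6): fills=none; bids=[-] asks=[-]
After op 5 [order #4] limit_sell(price=105, qty=3): fills=none; bids=[-] asks=[#4:3@105]
After op 6 [order #5] limit_buy(price=105, qty=9): fills=#5x#4:3@105; bids=[#5:6@105] asks=[-]
After op 7 [order #6] limit_buy(price=95, qty=3): fills=none; bids=[#5:6@105 #6:3@95] asks=[-]
After op 8 [order #7] market_sell(qty=1): fills=#5x#7:1@105; bids=[#5:5@105 #6:3@95] asks=[-]
After op 9 [order #8] limit_buy(price=104, qty=8): fills=none; bids=[#5:5@105 #8:8@104 #6:3@95] asks=[-]
After op 10 [order #9] limit_buy(price=104, qty=4): fills=none; bids=[#5:5@105 #8:8@104 #9:4@104 #6:3@95] asks=[-]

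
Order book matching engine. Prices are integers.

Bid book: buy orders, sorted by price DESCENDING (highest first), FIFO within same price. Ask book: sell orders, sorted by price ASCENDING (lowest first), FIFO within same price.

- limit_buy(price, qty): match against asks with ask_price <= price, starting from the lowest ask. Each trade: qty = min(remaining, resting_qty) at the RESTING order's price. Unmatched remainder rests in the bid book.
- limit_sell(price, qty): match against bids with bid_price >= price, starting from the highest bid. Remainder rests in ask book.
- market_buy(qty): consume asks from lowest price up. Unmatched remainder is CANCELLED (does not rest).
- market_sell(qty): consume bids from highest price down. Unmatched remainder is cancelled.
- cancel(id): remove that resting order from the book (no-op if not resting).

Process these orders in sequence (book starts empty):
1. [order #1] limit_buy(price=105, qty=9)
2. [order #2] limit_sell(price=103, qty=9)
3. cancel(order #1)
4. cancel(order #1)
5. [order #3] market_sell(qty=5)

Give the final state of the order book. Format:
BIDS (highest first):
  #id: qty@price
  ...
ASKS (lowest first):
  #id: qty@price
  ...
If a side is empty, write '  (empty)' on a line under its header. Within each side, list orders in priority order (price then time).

After op 1 [order #1] limit_buy(price=105, qty=9): fills=none; bids=[#1:9@105] asks=[-]
After op 2 [order #2] limit_sell(price=103, qty=9): fills=#1x#2:9@105; bids=[-] asks=[-]
After op 3 cancel(order #1): fills=none; bids=[-] asks=[-]
After op 4 cancel(order #1): fills=none; bids=[-] asks=[-]
After op 5 [order #3] market_sell(qty=5): fills=none; bids=[-] asks=[-]

Answer: BIDS (highest first):
  (empty)
ASKS (lowest first):
  (empty)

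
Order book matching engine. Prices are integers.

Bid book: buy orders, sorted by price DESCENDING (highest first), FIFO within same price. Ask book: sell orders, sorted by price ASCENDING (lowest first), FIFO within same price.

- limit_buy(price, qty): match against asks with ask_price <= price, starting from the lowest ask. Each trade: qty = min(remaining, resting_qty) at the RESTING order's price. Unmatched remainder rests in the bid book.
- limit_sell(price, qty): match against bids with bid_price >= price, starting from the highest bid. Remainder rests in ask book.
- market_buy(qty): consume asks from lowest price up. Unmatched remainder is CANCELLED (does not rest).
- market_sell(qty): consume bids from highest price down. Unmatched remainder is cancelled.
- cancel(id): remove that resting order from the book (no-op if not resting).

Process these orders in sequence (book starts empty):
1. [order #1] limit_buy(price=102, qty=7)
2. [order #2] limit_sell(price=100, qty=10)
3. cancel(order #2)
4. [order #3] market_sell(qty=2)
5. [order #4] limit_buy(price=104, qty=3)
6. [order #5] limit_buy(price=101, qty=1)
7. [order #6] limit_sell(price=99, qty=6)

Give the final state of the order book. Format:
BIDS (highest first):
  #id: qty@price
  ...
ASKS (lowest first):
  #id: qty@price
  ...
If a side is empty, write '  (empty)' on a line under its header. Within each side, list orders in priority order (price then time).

After op 1 [order #1] limit_buy(price=102, qty=7): fills=none; bids=[#1:7@102] asks=[-]
After op 2 [order #2] limit_sell(price=100, qty=10): fills=#1x#2:7@102; bids=[-] asks=[#2:3@100]
After op 3 cancel(order #2): fills=none; bids=[-] asks=[-]
After op 4 [order #3] market_sell(qty=2): fills=none; bids=[-] asks=[-]
After op 5 [order #4] limit_buy(price=104, qty=3): fills=none; bids=[#4:3@104] asks=[-]
After op 6 [order #5] limit_buy(price=101, qty=1): fills=none; bids=[#4:3@104 #5:1@101] asks=[-]
After op 7 [order #6] limit_sell(price=99, qty=6): fills=#4x#6:3@104 #5x#6:1@101; bids=[-] asks=[#6:2@99]

Answer: BIDS (highest first):
  (empty)
ASKS (lowest first):
  #6: 2@99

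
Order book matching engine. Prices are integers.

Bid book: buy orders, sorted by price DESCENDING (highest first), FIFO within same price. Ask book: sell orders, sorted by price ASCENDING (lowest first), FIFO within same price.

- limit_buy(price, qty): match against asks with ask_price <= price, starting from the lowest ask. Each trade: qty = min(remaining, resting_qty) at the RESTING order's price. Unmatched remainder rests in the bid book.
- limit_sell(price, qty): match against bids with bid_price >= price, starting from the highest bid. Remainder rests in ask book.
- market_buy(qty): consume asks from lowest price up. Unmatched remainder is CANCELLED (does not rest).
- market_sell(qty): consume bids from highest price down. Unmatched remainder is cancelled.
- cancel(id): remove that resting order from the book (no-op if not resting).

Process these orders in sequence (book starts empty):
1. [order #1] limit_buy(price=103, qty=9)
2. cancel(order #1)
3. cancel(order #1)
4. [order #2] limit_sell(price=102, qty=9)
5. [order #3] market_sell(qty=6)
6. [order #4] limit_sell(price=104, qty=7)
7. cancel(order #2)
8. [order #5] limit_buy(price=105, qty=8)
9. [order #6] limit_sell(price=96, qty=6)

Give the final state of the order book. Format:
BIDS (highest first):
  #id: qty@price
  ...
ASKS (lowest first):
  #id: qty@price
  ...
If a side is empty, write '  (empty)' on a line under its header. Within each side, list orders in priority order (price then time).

After op 1 [order #1] limit_buy(price=103, qty=9): fills=none; bids=[#1:9@103] asks=[-]
After op 2 cancel(order #1): fills=none; bids=[-] asks=[-]
After op 3 cancel(order #1): fills=none; bids=[-] asks=[-]
After op 4 [order #2] limit_sell(price=102, qty=9): fills=none; bids=[-] asks=[#2:9@102]
After op 5 [order #3] market_sell(qty=6): fills=none; bids=[-] asks=[#2:9@102]
After op 6 [order #4] limit_sell(price=104, qty=7): fills=none; bids=[-] asks=[#2:9@102 #4:7@104]
After op 7 cancel(order #2): fills=none; bids=[-] asks=[#4:7@104]
After op 8 [order #5] limit_buy(price=105, qty=8): fills=#5x#4:7@104; bids=[#5:1@105] asks=[-]
After op 9 [order #6] limit_sell(price=96, qty=6): fills=#5x#6:1@105; bids=[-] asks=[#6:5@96]

Answer: BIDS (highest first):
  (empty)
ASKS (lowest first):
  #6: 5@96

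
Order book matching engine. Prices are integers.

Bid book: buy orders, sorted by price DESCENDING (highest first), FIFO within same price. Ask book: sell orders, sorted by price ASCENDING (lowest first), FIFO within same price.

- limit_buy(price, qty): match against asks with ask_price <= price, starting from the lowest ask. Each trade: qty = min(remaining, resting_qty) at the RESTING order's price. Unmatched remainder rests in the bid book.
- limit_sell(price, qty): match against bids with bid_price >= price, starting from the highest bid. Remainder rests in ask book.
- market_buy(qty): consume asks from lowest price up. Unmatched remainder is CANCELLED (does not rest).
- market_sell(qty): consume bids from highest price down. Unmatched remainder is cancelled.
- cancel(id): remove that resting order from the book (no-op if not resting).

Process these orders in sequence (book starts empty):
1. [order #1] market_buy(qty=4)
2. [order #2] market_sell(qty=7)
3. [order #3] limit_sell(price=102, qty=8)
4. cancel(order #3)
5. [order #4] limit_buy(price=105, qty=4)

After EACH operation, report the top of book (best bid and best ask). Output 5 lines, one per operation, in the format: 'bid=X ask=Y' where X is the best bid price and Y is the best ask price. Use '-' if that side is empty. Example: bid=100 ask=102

Answer: bid=- ask=-
bid=- ask=-
bid=- ask=102
bid=- ask=-
bid=105 ask=-

Derivation:
After op 1 [order #1] market_buy(qty=4): fills=none; bids=[-] asks=[-]
After op 2 [order #2] market_sell(qty=7): fills=none; bids=[-] asks=[-]
After op 3 [order #3] limit_sell(price=102, qty=8): fills=none; bids=[-] asks=[#3:8@102]
After op 4 cancel(order #3): fills=none; bids=[-] asks=[-]
After op 5 [order #4] limit_buy(price=105, qty=4): fills=none; bids=[#4:4@105] asks=[-]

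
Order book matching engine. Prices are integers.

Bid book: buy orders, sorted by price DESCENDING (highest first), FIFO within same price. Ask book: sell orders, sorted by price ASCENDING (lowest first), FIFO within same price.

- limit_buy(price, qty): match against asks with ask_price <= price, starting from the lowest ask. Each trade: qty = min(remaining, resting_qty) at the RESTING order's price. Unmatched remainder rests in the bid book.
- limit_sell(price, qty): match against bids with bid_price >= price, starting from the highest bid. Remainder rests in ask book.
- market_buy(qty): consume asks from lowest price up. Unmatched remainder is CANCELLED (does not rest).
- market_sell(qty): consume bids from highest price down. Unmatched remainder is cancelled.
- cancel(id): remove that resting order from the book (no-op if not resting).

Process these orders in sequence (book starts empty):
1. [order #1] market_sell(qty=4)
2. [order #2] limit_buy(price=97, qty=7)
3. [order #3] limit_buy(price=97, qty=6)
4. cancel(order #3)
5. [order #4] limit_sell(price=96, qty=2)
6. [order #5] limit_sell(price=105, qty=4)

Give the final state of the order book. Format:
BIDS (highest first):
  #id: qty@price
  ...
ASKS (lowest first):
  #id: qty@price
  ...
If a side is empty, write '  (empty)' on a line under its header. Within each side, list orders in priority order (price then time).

Answer: BIDS (highest first):
  #2: 5@97
ASKS (lowest first):
  #5: 4@105

Derivation:
After op 1 [order #1] market_sell(qty=4): fills=none; bids=[-] asks=[-]
After op 2 [order #2] limit_buy(price=97, qty=7): fills=none; bids=[#2:7@97] asks=[-]
After op 3 [order #3] limit_buy(price=97, qty=6): fills=none; bids=[#2:7@97 #3:6@97] asks=[-]
After op 4 cancel(order #3): fills=none; bids=[#2:7@97] asks=[-]
After op 5 [order #4] limit_sell(price=96, qty=2): fills=#2x#4:2@97; bids=[#2:5@97] asks=[-]
After op 6 [order #5] limit_sell(price=105, qty=4): fills=none; bids=[#2:5@97] asks=[#5:4@105]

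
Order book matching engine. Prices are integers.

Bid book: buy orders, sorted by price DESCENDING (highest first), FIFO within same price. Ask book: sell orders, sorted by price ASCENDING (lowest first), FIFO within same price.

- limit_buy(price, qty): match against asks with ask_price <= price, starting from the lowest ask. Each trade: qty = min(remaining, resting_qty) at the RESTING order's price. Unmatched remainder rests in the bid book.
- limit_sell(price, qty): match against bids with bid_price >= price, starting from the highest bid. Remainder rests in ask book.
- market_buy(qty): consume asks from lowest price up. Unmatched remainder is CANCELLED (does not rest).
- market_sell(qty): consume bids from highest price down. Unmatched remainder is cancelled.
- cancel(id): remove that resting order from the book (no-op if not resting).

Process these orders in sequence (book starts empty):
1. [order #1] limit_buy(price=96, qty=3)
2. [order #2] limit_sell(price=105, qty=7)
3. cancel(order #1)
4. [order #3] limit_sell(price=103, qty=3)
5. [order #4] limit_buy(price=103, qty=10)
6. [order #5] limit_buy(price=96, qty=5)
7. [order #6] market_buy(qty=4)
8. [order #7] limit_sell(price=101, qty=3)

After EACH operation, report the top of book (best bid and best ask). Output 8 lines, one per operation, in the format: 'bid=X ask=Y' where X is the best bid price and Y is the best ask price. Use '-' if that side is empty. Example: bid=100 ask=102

Answer: bid=96 ask=-
bid=96 ask=105
bid=- ask=105
bid=- ask=103
bid=103 ask=105
bid=103 ask=105
bid=103 ask=105
bid=103 ask=105

Derivation:
After op 1 [order #1] limit_buy(price=96, qty=3): fills=none; bids=[#1:3@96] asks=[-]
After op 2 [order #2] limit_sell(price=105, qty=7): fills=none; bids=[#1:3@96] asks=[#2:7@105]
After op 3 cancel(order #1): fills=none; bids=[-] asks=[#2:7@105]
After op 4 [order #3] limit_sell(price=103, qty=3): fills=none; bids=[-] asks=[#3:3@103 #2:7@105]
After op 5 [order #4] limit_buy(price=103, qty=10): fills=#4x#3:3@103; bids=[#4:7@103] asks=[#2:7@105]
After op 6 [order #5] limit_buy(price=96, qty=5): fills=none; bids=[#4:7@103 #5:5@96] asks=[#2:7@105]
After op 7 [order #6] market_buy(qty=4): fills=#6x#2:4@105; bids=[#4:7@103 #5:5@96] asks=[#2:3@105]
After op 8 [order #7] limit_sell(price=101, qty=3): fills=#4x#7:3@103; bids=[#4:4@103 #5:5@96] asks=[#2:3@105]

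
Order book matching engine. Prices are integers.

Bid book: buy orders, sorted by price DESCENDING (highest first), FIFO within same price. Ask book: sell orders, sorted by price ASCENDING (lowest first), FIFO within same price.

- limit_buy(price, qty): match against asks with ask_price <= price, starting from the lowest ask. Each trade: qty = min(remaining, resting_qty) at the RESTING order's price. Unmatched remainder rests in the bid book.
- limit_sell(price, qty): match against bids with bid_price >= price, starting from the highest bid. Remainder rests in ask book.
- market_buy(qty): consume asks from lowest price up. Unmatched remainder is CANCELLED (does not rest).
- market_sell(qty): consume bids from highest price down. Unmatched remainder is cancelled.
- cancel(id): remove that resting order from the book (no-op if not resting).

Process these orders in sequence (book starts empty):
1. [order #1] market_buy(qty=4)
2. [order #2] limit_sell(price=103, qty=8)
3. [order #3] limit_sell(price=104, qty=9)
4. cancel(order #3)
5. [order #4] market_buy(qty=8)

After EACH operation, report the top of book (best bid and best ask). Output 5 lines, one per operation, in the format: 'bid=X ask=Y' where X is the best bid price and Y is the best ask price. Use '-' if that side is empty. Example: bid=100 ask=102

Answer: bid=- ask=-
bid=- ask=103
bid=- ask=103
bid=- ask=103
bid=- ask=-

Derivation:
After op 1 [order #1] market_buy(qty=4): fills=none; bids=[-] asks=[-]
After op 2 [order #2] limit_sell(price=103, qty=8): fills=none; bids=[-] asks=[#2:8@103]
After op 3 [order #3] limit_sell(price=104, qty=9): fills=none; bids=[-] asks=[#2:8@103 #3:9@104]
After op 4 cancel(order #3): fills=none; bids=[-] asks=[#2:8@103]
After op 5 [order #4] market_buy(qty=8): fills=#4x#2:8@103; bids=[-] asks=[-]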